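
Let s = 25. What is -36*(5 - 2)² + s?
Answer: -299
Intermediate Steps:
-36*(5 - 2)² + s = -36*(5 - 2)² + 25 = -36*3² + 25 = -36*9 + 25 = -324 + 25 = -299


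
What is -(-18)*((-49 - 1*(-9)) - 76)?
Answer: -2088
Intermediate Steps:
-(-18)*((-49 - 1*(-9)) - 76) = -(-18)*((-49 + 9) - 76) = -(-18)*(-40 - 76) = -(-18)*(-116) = -1*2088 = -2088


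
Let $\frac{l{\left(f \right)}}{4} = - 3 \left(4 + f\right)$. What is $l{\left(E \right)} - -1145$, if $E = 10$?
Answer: $977$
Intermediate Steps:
$l{\left(f \right)} = -48 - 12 f$ ($l{\left(f \right)} = 4 \left(- 3 \left(4 + f\right)\right) = 4 \left(-12 - 3 f\right) = -48 - 12 f$)
$l{\left(E \right)} - -1145 = \left(-48 - 120\right) - -1145 = \left(-48 - 120\right) + 1145 = -168 + 1145 = 977$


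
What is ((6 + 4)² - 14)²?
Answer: 7396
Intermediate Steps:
((6 + 4)² - 14)² = (10² - 14)² = (100 - 14)² = 86² = 7396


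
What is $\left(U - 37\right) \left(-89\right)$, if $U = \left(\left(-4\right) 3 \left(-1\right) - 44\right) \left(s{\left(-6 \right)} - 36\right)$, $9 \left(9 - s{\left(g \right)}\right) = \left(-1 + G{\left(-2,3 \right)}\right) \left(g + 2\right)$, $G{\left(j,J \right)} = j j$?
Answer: $- \frac{209417}{3} \approx -69806.0$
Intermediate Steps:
$G{\left(j,J \right)} = j^{2}$
$s{\left(g \right)} = \frac{25}{3} - \frac{g}{3}$ ($s{\left(g \right)} = 9 - \frac{\left(-1 + \left(-2\right)^{2}\right) \left(g + 2\right)}{9} = 9 - \frac{\left(-1 + 4\right) \left(2 + g\right)}{9} = 9 - \frac{3 \left(2 + g\right)}{9} = 9 - \frac{6 + 3 g}{9} = 9 - \left(\frac{2}{3} + \frac{g}{3}\right) = \frac{25}{3} - \frac{g}{3}$)
$U = \frac{2464}{3}$ ($U = \left(\left(-4\right) 3 \left(-1\right) - 44\right) \left(\left(\frac{25}{3} - -2\right) - 36\right) = \left(\left(-12\right) \left(-1\right) - 44\right) \left(\left(\frac{25}{3} + 2\right) - 36\right) = \left(12 - 44\right) \left(\frac{31}{3} - 36\right) = \left(-32\right) \left(- \frac{77}{3}\right) = \frac{2464}{3} \approx 821.33$)
$\left(U - 37\right) \left(-89\right) = \left(\frac{2464}{3} - 37\right) \left(-89\right) = \frac{2353}{3} \left(-89\right) = - \frac{209417}{3}$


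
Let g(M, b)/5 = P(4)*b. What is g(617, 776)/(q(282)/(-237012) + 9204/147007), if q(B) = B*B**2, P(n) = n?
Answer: -22531433594320/137273475747 ≈ -164.14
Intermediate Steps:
q(B) = B**3
g(M, b) = 20*b (g(M, b) = 5*(4*b) = 20*b)
g(617, 776)/(q(282)/(-237012) + 9204/147007) = (20*776)/(282**3/(-237012) + 9204/147007) = 15520/(22425768*(-1/237012) + 9204*(1/147007)) = 15520/(-1868814/19751 + 9204/147007) = 15520/(-274546951494/2903535257) = 15520*(-2903535257/274546951494) = -22531433594320/137273475747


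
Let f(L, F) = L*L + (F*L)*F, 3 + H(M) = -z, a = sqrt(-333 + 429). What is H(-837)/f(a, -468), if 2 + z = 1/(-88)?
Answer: 29/1407164366080 - 132327*sqrt(6)/703582183040 ≈ -4.6067e-7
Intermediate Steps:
z = -177/88 (z = -2 + 1/(-88) = -2 - 1/88 = -177/88 ≈ -2.0114)
a = 4*sqrt(6) (a = sqrt(96) = 4*sqrt(6) ≈ 9.7980)
H(M) = -87/88 (H(M) = -3 - 1*(-177/88) = -3 + 177/88 = -87/88)
f(L, F) = L**2 + L*F**2
H(-837)/f(a, -468) = -87*sqrt(6)/(24*(4*sqrt(6) + (-468)**2))/88 = -87*sqrt(6)/(24*(4*sqrt(6) + 219024))/88 = -87*sqrt(6)/(24*(219024 + 4*sqrt(6)))/88 = -29*sqrt(6)/(704*(219024 + 4*sqrt(6)))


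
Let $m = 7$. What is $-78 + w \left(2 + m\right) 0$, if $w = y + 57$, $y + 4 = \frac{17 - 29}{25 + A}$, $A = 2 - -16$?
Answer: $-78$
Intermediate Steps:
$A = 18$ ($A = 2 + 16 = 18$)
$y = - \frac{184}{43}$ ($y = -4 + \frac{17 - 29}{25 + 18} = -4 - \frac{12}{43} = - \frac{184}{43} \approx -4.2791$)
$w = \frac{2267}{43}$ ($w = - \frac{184}{43} + 57 = \frac{2267}{43} \approx 52.721$)
$-78 + w \left(2 + m\right) 0 = -78 + \frac{2267 \left(2 + 7\right) 0}{43} = -78 + \frac{2267 \cdot 9 \cdot 0}{43} = -78 + \frac{2267}{43} \cdot 0 = -78 + 0 = -78$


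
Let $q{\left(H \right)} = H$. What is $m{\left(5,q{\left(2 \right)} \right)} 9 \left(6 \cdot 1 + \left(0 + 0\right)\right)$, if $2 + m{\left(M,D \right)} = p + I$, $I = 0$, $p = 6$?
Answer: $216$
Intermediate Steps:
$m{\left(M,D \right)} = 4$ ($m{\left(M,D \right)} = -2 + \left(6 + 0\right) = -2 + 6 = 4$)
$m{\left(5,q{\left(2 \right)} \right)} 9 \left(6 \cdot 1 + \left(0 + 0\right)\right) = 4 \cdot 9 \left(6 \cdot 1 + \left(0 + 0\right)\right) = 36 \left(6 + 0\right) = 36 \cdot 6 = 216$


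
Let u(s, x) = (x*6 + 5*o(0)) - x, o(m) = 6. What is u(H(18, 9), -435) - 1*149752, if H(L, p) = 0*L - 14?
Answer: -151897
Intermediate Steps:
H(L, p) = -14 (H(L, p) = 0 - 14 = -14)
u(s, x) = 30 + 5*x (u(s, x) = (x*6 + 5*6) - x = (6*x + 30) - x = (30 + 6*x) - x = 30 + 5*x)
u(H(18, 9), -435) - 1*149752 = (30 + 5*(-435)) - 1*149752 = (30 - 2175) - 149752 = -2145 - 149752 = -151897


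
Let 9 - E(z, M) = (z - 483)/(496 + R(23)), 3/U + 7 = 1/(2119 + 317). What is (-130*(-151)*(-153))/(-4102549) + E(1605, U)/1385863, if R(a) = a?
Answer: 720080517389077/983603759608151 ≈ 0.73208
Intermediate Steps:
U = -7308/17051 (U = 3/(-7 + 1/(2119 + 317)) = 3/(-7 + 1/2436) = 3/(-17051/2436) = 3*(-2436/17051) = -7308/17051 ≈ -0.42860)
E(z, M) = 1718/173 - z/519 (E(z, M) = 9 - (z - 483)/(496 + 23) = 9 - (-483 + z)/519 = 9 - (-161/173 + z/519) = 9 + (161/173 - z/519) = 1718/173 - z/519)
(-130*(-151)*(-153))/(-4102549) + E(1605, U)/1385863 = (-130*(-151)*(-153))/(-4102549) + (1718/173 - 1/519*1605)/1385863 = (19630*(-153))*(-1/4102549) + (1718/173 - 535/173)*(1/1385863) = -3003390*(-1/4102549) + (1183/173)*(1/1385863) = 3003390/4102549 + 1183/239754299 = 720080517389077/983603759608151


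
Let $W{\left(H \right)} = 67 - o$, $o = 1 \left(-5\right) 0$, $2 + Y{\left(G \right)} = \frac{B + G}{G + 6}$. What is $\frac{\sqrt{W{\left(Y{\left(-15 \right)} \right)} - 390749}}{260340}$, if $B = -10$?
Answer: $\frac{i \sqrt{390682}}{260340} \approx 0.0024009 i$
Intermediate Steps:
$Y{\left(G \right)} = -2 + \frac{-10 + G}{6 + G}$ ($Y{\left(G \right)} = -2 + \frac{-10 + G}{G + 6} = -2 + \frac{-10 + G}{6 + G}$)
$o = 0$ ($o = \left(-5\right) 0 = 0$)
$W{\left(H \right)} = 67$ ($W{\left(H \right)} = 67 - 0 = 67 + 0 = 67$)
$\frac{\sqrt{W{\left(Y{\left(-15 \right)} \right)} - 390749}}{260340} = \frac{\sqrt{67 - 390749}}{260340} = \sqrt{-390682} \cdot \frac{1}{260340} = i \sqrt{390682} \cdot \frac{1}{260340} = \frac{i \sqrt{390682}}{260340}$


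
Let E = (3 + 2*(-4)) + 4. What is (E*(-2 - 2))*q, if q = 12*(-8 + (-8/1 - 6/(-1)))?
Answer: -480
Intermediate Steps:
E = -1 (E = (3 - 8) + 4 = -5 + 4 = -1)
q = -120 (q = 12*(-8 + (-8*1 - 6*(-1))) = 12*(-8 + (-8 + 6)) = 12*(-8 - 2) = 12*(-10) = -120)
(E*(-2 - 2))*q = -(-2 - 2)*(-120) = -1*(-4)*(-120) = 4*(-120) = -480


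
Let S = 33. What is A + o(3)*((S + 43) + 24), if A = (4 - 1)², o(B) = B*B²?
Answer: 2709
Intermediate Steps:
o(B) = B³
A = 9 (A = 3² = 9)
A + o(3)*((S + 43) + 24) = 9 + 3³*((33 + 43) + 24) = 9 + 27*(76 + 24) = 9 + 27*100 = 9 + 2700 = 2709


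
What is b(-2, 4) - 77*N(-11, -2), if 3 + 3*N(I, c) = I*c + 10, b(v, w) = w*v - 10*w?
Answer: -2377/3 ≈ -792.33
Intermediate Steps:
b(v, w) = -10*w + v*w (b(v, w) = v*w - 10*w = -10*w + v*w)
N(I, c) = 7/3 + I*c/3 (N(I, c) = -1 + (I*c + 10)/3 = -1 + (10 + I*c)/3 = -1 + (10/3 + I*c/3) = 7/3 + I*c/3)
b(-2, 4) - 77*N(-11, -2) = 4*(-10 - 2) - 77*(7/3 + (⅓)*(-11)*(-2)) = 4*(-12) - 77*(7/3 + 22/3) = -48 - 77*29/3 = -48 - 2233/3 = -2377/3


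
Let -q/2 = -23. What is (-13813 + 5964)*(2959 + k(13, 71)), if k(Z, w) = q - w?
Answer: -23028966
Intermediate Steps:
q = 46 (q = -2*(-23) = 46)
k(Z, w) = 46 - w
(-13813 + 5964)*(2959 + k(13, 71)) = (-13813 + 5964)*(2959 + (46 - 1*71)) = -7849*(2959 + (46 - 71)) = -7849*(2959 - 25) = -7849*2934 = -23028966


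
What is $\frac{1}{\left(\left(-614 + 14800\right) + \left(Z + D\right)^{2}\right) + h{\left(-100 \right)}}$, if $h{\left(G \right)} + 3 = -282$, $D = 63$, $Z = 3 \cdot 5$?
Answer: $\frac{1}{19985} \approx 5.0038 \cdot 10^{-5}$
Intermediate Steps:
$Z = 15$
$h{\left(G \right)} = -285$ ($h{\left(G \right)} = -3 - 282 = -285$)
$\frac{1}{\left(\left(-614 + 14800\right) + \left(Z + D\right)^{2}\right) + h{\left(-100 \right)}} = \frac{1}{\left(\left(-614 + 14800\right) + \left(15 + 63\right)^{2}\right) - 285} = \frac{1}{\left(14186 + 78^{2}\right) - 285} = \frac{1}{\left(14186 + 6084\right) - 285} = \frac{1}{20270 - 285} = \frac{1}{19985}$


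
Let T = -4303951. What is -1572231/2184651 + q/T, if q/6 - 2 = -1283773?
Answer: 3353581469615/3134210285367 ≈ 1.0700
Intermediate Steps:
q = -7702626 (q = 12 + 6*(-1283773) = 12 - 7702638 = -7702626)
-1572231/2184651 + q/T = -1572231/2184651 - 7702626/(-4303951) = -1572231*1/2184651 - 7702626*(-1/4303951) = -524077/728217 + 7702626/4303951 = 3353581469615/3134210285367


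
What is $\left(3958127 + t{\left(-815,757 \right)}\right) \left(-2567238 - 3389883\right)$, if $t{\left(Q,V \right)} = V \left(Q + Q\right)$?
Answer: $-16228490299257$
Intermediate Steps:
$t{\left(Q,V \right)} = 2 Q V$ ($t{\left(Q,V \right)} = V 2 Q = 2 Q V$)
$\left(3958127 + t{\left(-815,757 \right)}\right) \left(-2567238 - 3389883\right) = \left(3958127 + 2 \left(-815\right) 757\right) \left(-2567238 - 3389883\right) = \left(3958127 - 1233910\right) \left(-5957121\right) = 2724217 \left(-5957121\right) = -16228490299257$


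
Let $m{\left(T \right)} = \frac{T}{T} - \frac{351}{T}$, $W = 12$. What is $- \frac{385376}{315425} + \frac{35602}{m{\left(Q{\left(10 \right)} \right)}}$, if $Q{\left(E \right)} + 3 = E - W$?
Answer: $\frac{28005805197}{56145650} \approx 498.81$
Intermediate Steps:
$Q{\left(E \right)} = -15 + E$ ($Q{\left(E \right)} = -3 + \left(E - 12\right) = -3 + \left(-12 + E\right) = -15 + E$)
$m{\left(T \right)} = 1 - \frac{351}{T}$
$- \frac{385376}{315425} + \frac{35602}{m{\left(Q{\left(10 \right)} \right)}} = - \frac{385376}{315425} + \frac{35602}{\frac{1}{-15 + 10} \left(-351 + \left(-15 + 10\right)\right)} = \left(-385376\right) \frac{1}{315425} + \frac{35602}{\frac{1}{-5} \left(-351 - 5\right)} = - \frac{385376}{315425} + \frac{35602}{\left(- \frac{1}{5}\right) \left(-356\right)} = - \frac{385376}{315425} + \frac{35602}{\frac{356}{5}} = - \frac{385376}{315425} + 35602 \cdot \frac{5}{356} = - \frac{385376}{315425} + \frac{89005}{178} = \frac{28005805197}{56145650}$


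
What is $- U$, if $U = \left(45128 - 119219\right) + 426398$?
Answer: $-352307$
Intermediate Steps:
$U = 352307$ ($U = \left(45128 - 119219\right) + 426398 = -74091 + 426398 = 352307$)
$- U = \left(-1\right) 352307 = -352307$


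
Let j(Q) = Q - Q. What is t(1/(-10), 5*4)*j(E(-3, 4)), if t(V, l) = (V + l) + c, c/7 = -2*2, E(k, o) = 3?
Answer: 0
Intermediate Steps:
c = -28 (c = 7*(-2*2) = 7*(-4) = -28)
t(V, l) = -28 + V + l (t(V, l) = (V + l) - 28 = -28 + V + l)
j(Q) = 0
t(1/(-10), 5*4)*j(E(-3, 4)) = (-28 + 1/(-10) + 5*4)*0 = (-28 - ⅒ + 20)*0 = -81/10*0 = 0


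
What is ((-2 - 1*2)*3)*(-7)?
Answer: 84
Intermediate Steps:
((-2 - 1*2)*3)*(-7) = ((-2 - 2)*3)*(-7) = -4*3*(-7) = -12*(-7) = 84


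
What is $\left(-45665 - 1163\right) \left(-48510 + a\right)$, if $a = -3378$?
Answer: $2429811264$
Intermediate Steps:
$\left(-45665 - 1163\right) \left(-48510 + a\right) = \left(-45665 - 1163\right) \left(-48510 - 3378\right) = \left(-46828\right) \left(-51888\right) = 2429811264$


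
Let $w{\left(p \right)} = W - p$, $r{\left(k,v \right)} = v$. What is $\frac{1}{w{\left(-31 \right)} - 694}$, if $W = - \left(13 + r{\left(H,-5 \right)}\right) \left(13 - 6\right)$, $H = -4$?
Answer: $- \frac{1}{719} \approx -0.0013908$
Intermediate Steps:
$W = -56$ ($W = - \left(13 - 5\right) \left(13 - 6\right) = - 8 \cdot 7 = \left(-1\right) 56 = -56$)
$w{\left(p \right)} = -56 - p$
$\frac{1}{w{\left(-31 \right)} - 694} = \frac{1}{\left(-56 - -31\right) - 694} = \frac{1}{\left(-56 + 31\right) - 694} = \frac{1}{-25 - 694} = \frac{1}{-719} = - \frac{1}{719}$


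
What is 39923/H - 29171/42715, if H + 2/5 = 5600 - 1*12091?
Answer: -9473357872/1386400755 ≈ -6.8331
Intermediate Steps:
H = -32457/5 (H = -⅖ + (5600 - 1*12091) = -⅖ + (5600 - 12091) = -⅖ - 6491 = -32457/5 ≈ -6491.4)
39923/H - 29171/42715 = 39923/(-32457/5) - 29171/42715 = 39923*(-5/32457) - 29171*1/42715 = -199615/32457 - 29171/42715 = -9473357872/1386400755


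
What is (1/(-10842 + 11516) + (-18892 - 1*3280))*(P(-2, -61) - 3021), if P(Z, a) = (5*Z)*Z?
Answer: 44846724927/674 ≈ 6.6538e+7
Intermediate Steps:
P(Z, a) = 5*Z²
(1/(-10842 + 11516) + (-18892 - 1*3280))*(P(-2, -61) - 3021) = (1/(-10842 + 11516) + (-18892 - 1*3280))*(5*(-2)² - 3021) = (1/674 + (-18892 - 3280))*(5*4 - 3021) = (1/674 - 22172)*(20 - 3021) = -14943927/674*(-3001) = 44846724927/674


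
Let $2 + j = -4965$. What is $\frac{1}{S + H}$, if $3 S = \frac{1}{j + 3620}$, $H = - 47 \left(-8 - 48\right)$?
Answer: $\frac{4041}{10635911} \approx 0.00037994$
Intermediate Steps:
$H = 2632$ ($H = \left(-47\right) \left(-56\right) = 2632$)
$j = -4967$ ($j = -2 - 4965 = -4967$)
$S = - \frac{1}{4041}$ ($S = \frac{1}{3 \left(-4967 + 3620\right)} = \frac{1}{3 \left(-1347\right)} = \frac{1}{3} \left(- \frac{1}{1347}\right) = - \frac{1}{4041} \approx -0.00024746$)
$\frac{1}{S + H} = \frac{1}{- \frac{1}{4041} + 2632} = \frac{1}{\frac{10635911}{4041}} = \frac{4041}{10635911}$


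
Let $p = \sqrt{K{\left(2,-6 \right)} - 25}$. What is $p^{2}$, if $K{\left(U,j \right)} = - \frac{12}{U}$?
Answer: $-31$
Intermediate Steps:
$p = i \sqrt{31}$ ($p = \sqrt{- \frac{12}{2} - 25} = \sqrt{\left(-12\right) \frac{1}{2} - 25} = \sqrt{-6 - 25} = \sqrt{-31} = i \sqrt{31} \approx 5.5678 i$)
$p^{2} = \left(i \sqrt{31}\right)^{2} = -31$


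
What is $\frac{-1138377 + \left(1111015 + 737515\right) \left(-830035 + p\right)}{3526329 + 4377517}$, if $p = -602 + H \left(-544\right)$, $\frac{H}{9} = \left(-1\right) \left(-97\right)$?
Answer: $- \frac{2413347631347}{7903846} \approx -3.0534 \cdot 10^{5}$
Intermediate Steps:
$H = 873$ ($H = 9 \left(\left(-1\right) \left(-97\right)\right) = 9 \cdot 97 = 873$)
$p = -475514$ ($p = -602 + 873 \left(-544\right) = -602 - 474912 = -475514$)
$\frac{-1138377 + \left(1111015 + 737515\right) \left(-830035 + p\right)}{3526329 + 4377517} = \frac{-1138377 + \left(1111015 + 737515\right) \left(-830035 - 475514\right)}{3526329 + 4377517} = \frac{-1138377 + 1848530 \left(-1305549\right)}{7903846} = \left(-1138377 - 2413346492970\right) \frac{1}{7903846} = \left(-2413347631347\right) \frac{1}{7903846} = - \frac{2413347631347}{7903846}$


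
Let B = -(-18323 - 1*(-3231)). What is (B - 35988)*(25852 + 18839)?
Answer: -933863136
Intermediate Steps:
B = 15092 (B = -(-18323 + 3231) = -1*(-15092) = 15092)
(B - 35988)*(25852 + 18839) = (15092 - 35988)*(25852 + 18839) = -20896*44691 = -933863136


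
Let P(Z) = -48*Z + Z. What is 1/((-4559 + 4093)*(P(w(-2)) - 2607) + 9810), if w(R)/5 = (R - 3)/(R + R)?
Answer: 2/2723119 ≈ 7.3445e-7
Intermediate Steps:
w(R) = 5*(-3 + R)/(2*R) (w(R) = 5*((R - 3)/(R + R)) = 5*((-3 + R)/((2*R))) = 5*((-3 + R)*(1/(2*R))) = 5*((-3 + R)/(2*R)) = 5*(-3 + R)/(2*R))
P(Z) = -47*Z
1/((-4559 + 4093)*(P(w(-2)) - 2607) + 9810) = 1/((-4559 + 4093)*(-235*(-3 - 2)/(2*(-2)) - 2607) + 9810) = 1/(-466*(-235*(-1)*(-5)/(2*2) - 2607) + 9810) = 1/(-466*(-47*25/4 - 2607) + 9810) = 1/(-466*(-1175/4 - 2607) + 9810) = 1/(-466*(-11603/4) + 9810) = 1/(2703499/2 + 9810) = 1/(2723119/2) = 2/2723119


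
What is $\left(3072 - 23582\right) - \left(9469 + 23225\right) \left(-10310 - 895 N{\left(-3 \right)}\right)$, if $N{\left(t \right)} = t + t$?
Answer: $161487850$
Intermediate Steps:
$N{\left(t \right)} = 2 t$
$\left(3072 - 23582\right) - \left(9469 + 23225\right) \left(-10310 - 895 N{\left(-3 \right)}\right) = \left(3072 - 23582\right) - \left(9469 + 23225\right) \left(-10310 - 895 \cdot 2 \left(-3\right)\right) = -20510 - 32694 \left(-10310 - -5370\right) = -20510 - 32694 \left(-10310 + 5370\right) = -20510 - 32694 \left(-4940\right) = -20510 - -161508360 = -20510 + 161508360 = 161487850$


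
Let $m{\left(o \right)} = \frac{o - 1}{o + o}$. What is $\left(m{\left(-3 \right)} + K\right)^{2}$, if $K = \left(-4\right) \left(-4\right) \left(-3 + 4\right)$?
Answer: $\frac{2500}{9} \approx 277.78$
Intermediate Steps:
$m{\left(o \right)} = \frac{-1 + o}{2 o}$
$K = 16$ ($K = 16 \cdot 1 = 16$)
$\left(m{\left(-3 \right)} + K\right)^{2} = \left(\frac{-1 - 3}{2 \left(-3\right)} + 16\right)^{2} = \left(\frac{1}{2} \left(- \frac{1}{3}\right) \left(-4\right) + 16\right)^{2} = \left(\frac{2}{3} + 16\right)^{2} = \left(\frac{50}{3}\right)^{2} = \frac{2500}{9}$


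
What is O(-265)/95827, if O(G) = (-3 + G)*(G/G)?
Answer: -268/95827 ≈ -0.0027967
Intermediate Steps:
O(G) = -3 + G (O(G) = (-3 + G)*1 = -3 + G)
O(-265)/95827 = (-3 - 265)/95827 = -268*1/95827 = -268/95827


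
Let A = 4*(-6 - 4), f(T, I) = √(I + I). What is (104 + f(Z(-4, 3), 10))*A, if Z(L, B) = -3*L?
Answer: -4160 - 80*√5 ≈ -4338.9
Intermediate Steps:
f(T, I) = √2*√I (f(T, I) = √(2*I) = √2*√I)
A = -40 (A = 4*(-10) = -40)
(104 + f(Z(-4, 3), 10))*A = (104 + √2*√10)*(-40) = (104 + 2*√5)*(-40) = -4160 - 80*√5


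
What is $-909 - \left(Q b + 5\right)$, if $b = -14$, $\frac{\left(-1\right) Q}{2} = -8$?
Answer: $-690$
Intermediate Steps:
$Q = 16$ ($Q = \left(-2\right) \left(-8\right) = 16$)
$-909 - \left(Q b + 5\right) = -909 - \left(16 \left(-14\right) + 5\right) = -909 - \left(-224 + 5\right) = -909 - -219 = -909 + 219 = -690$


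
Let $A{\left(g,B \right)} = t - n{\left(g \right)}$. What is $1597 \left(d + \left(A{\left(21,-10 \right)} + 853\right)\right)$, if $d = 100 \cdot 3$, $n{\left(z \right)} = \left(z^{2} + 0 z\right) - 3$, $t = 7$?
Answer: $1153034$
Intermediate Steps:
$n{\left(z \right)} = -3 + z^{2}$ ($n{\left(z \right)} = \left(z^{2} + 0\right) - 3 = z^{2} - 3 = -3 + z^{2}$)
$A{\left(g,B \right)} = 10 - g^{2}$ ($A{\left(g,B \right)} = 7 - \left(-3 + g^{2}\right) = 10 - g^{2}$)
$d = 300$
$1597 \left(d + \left(A{\left(21,-10 \right)} + 853\right)\right) = 1597 \left(300 + \left(\left(10 - 21^{2}\right) + 853\right)\right) = 1597 \left(300 + \left(\left(10 - 441\right) + 853\right)\right) = 1597 \left(300 + \left(-431 + 853\right)\right) = 1597 \left(300 + 422\right) = 1597 \cdot 722 = 1153034$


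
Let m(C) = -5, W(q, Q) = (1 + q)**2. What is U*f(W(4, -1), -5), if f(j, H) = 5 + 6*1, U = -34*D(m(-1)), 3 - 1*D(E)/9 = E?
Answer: -26928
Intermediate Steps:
D(E) = 27 - 9*E
U = -2448 (U = -34*(27 - 9*(-5)) = -34*(27 + 45) = -34*72 = -2448)
f(j, H) = 11 (f(j, H) = 5 + 6 = 11)
U*f(W(4, -1), -5) = -2448*11 = -26928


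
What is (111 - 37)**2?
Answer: 5476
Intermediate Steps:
(111 - 37)**2 = 74**2 = 5476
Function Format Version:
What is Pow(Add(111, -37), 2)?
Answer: 5476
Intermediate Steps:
Pow(Add(111, -37), 2) = Pow(74, 2) = 5476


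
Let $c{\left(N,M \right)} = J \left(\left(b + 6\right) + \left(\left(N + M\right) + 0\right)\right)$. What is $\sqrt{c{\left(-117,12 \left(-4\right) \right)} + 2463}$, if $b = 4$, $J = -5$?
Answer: $\sqrt{3238} \approx 56.903$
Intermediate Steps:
$c{\left(N,M \right)} = -50 - 5 M - 5 N$ ($c{\left(N,M \right)} = - 5 \left(\left(4 + 6\right) + \left(\left(N + M\right) + 0\right)\right) = - 5 \left(10 + \left(\left(M + N\right) + 0\right)\right) = - 5 \left(10 + \left(M + N\right)\right) = - 5 \left(10 + M + N\right) = -50 - 5 M - 5 N$)
$\sqrt{c{\left(-117,12 \left(-4\right) \right)} + 2463} = \sqrt{\left(-50 - 5 \cdot 12 \left(-4\right) - -585\right) + 2463} = \sqrt{\left(-50 - -240 + 585\right) + 2463} = \sqrt{\left(-50 + 240 + 585\right) + 2463} = \sqrt{775 + 2463} = \sqrt{3238}$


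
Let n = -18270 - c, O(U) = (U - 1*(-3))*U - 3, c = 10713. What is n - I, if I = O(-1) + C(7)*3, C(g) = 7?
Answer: -28999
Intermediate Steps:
O(U) = -3 + U*(3 + U) (O(U) = (U + 3)*U - 3 = (3 + U)*U - 3 = U*(3 + U) - 3 = -3 + U*(3 + U))
n = -28983 (n = -18270 - 1*10713 = -18270 - 10713 = -28983)
I = 16 (I = (-3 + (-1)**2 + 3*(-1)) + 7*3 = (-3 + 1 - 3) + 21 = -5 + 21 = 16)
n - I = -28983 - 1*16 = -28983 - 16 = -28999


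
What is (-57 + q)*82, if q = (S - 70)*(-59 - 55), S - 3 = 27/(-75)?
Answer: 15625182/25 ≈ 6.2501e+5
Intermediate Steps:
S = 66/25 (S = 3 + 27/(-75) = 3 + 27*(-1/75) = 3 - 9/25 = 66/25 ≈ 2.6400)
q = 191976/25 (q = (66/25 - 70)*(-59 - 55) = -1684/25*(-114) = 191976/25 ≈ 7679.0)
(-57 + q)*82 = (-57 + 191976/25)*82 = (190551/25)*82 = 15625182/25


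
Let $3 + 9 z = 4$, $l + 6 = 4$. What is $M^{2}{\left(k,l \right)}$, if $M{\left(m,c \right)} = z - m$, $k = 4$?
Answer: $\frac{1225}{81} \approx 15.123$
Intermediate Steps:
$l = -2$ ($l = -6 + 4 = -2$)
$z = \frac{1}{9}$ ($z = - \frac{1}{3} + \frac{1}{9} \cdot 4 = - \frac{1}{3} + \frac{4}{9} = \frac{1}{9} \approx 0.11111$)
$M{\left(m,c \right)} = \frac{1}{9} - m$
$M^{2}{\left(k,l \right)} = \left(\frac{1}{9} - 4\right)^{2} = \left(- \frac{35}{9}\right)^{2} = \frac{1225}{81}$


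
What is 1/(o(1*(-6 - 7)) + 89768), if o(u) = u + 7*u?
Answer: 1/89664 ≈ 1.1153e-5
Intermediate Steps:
o(u) = 8*u
1/(o(1*(-6 - 7)) + 89768) = 1/(8*(1*(-6 - 7)) + 89768) = 1/(8*(1*(-13)) + 89768) = 1/(8*(-13) + 89768) = 1/(-104 + 89768) = 1/89664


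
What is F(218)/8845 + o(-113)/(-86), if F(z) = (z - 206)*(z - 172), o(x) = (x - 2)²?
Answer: -116927653/760670 ≈ -153.72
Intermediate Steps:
o(x) = (-2 + x)²
F(z) = (-206 + z)*(-172 + z)
F(218)/8845 + o(-113)/(-86) = (35432 + 218² - 378*218)/8845 + (-2 - 113)²/(-86) = (35432 + 47524 - 82404)*(1/8845) + (-115)²*(-1/86) = 552*(1/8845) + 13225*(-1/86) = 552/8845 - 13225/86 = -116927653/760670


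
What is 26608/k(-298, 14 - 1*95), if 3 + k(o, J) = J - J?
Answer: -26608/3 ≈ -8869.3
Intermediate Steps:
k(o, J) = -3 (k(o, J) = -3 + (J - J) = -3 + 0 = -3)
26608/k(-298, 14 - 1*95) = 26608/(-3) = 26608*(-⅓) = -26608/3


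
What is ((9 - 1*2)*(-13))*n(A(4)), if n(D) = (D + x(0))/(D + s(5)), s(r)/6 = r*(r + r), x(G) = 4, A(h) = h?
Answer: -91/38 ≈ -2.3947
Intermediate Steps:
s(r) = 12*r² (s(r) = 6*(r*(r + r)) = 6*(r*(2*r)) = 6*(2*r²) = 12*r²)
n(D) = (4 + D)/(300 + D) (n(D) = (D + 4)/(D + 12*5²) = (4 + D)/(D + 12*25) = (4 + D)/(D + 300) = (4 + D)/(300 + D))
((9 - 1*2)*(-13))*n(A(4)) = ((9 - 1*2)*(-13))*((4 + 4)/(300 + 4)) = ((9 - 2)*(-13))*(8/304) = (7*(-13))*((1/304)*8) = -91*1/38 = -91/38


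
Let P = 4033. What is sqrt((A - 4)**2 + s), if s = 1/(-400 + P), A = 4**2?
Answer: sqrt(1900614849)/3633 ≈ 12.000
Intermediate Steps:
A = 16
s = 1/3633 (s = 1/(-400 + 4033) = 1/3633 ≈ 0.00027525)
sqrt((A - 4)**2 + s) = sqrt((16 - 4)**2 + 1/3633) = sqrt(12**2 + 1/3633) = sqrt(144 + 1/3633) = sqrt(523153/3633) = sqrt(1900614849)/3633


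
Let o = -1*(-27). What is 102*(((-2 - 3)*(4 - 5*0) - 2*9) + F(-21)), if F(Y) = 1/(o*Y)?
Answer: -732598/189 ≈ -3876.2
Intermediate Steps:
o = 27
F(Y) = 1/(27*Y)
102*(((-2 - 3)*(4 - 5*0) - 2*9) + F(-21)) = 102*(((-2 - 3)*(4 - 5*0) - 2*9) + (1/27)/(-21)) = 102*((-5*(4 + 0) - 18) + (1/27)*(-1/21)) = 102*((-5*4 - 18) - 1/567) = 102*((-20 - 18) - 1/567) = 102*(-38 - 1/567) = 102*(-21547/567) = -732598/189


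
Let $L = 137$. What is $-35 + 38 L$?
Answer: $5171$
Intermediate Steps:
$-35 + 38 L = -35 + 38 \cdot 137 = -35 + 5206 = 5171$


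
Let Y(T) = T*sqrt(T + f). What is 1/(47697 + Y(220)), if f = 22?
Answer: 47697/2263291009 - 2420*sqrt(2)/2263291009 ≈ 1.9562e-5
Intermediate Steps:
Y(T) = T*sqrt(22 + T) (Y(T) = T*sqrt(T + 22) = T*sqrt(22 + T))
1/(47697 + Y(220)) = 1/(47697 + 220*sqrt(22 + 220)) = 1/(47697 + 220*sqrt(242)) = 1/(47697 + 220*(11*sqrt(2))) = 1/(47697 + 2420*sqrt(2))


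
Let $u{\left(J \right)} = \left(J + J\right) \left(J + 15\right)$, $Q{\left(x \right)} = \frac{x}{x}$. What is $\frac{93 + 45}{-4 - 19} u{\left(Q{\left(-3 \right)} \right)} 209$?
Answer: $-40128$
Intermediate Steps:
$Q{\left(x \right)} = 1$
$u{\left(J \right)} = 2 J \left(15 + J\right)$
$\frac{93 + 45}{-4 - 19} u{\left(Q{\left(-3 \right)} \right)} 209 = \frac{93 + 45}{-4 - 19} \cdot 2 \cdot 1 \left(15 + 1\right) 209 = \frac{138}{-23} \cdot 2 \cdot 1 \cdot 16 \cdot 209 = 138 \left(- \frac{1}{23}\right) 32 \cdot 209 = \left(-6\right) 32 \cdot 209 = \left(-192\right) 209 = -40128$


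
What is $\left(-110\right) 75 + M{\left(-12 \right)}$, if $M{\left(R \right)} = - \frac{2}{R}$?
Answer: $- \frac{49499}{6} \approx -8249.8$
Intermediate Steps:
$\left(-110\right) 75 + M{\left(-12 \right)} = \left(-110\right) 75 - \frac{2}{-12} = -8250 - - \frac{1}{6} = -8250 + \frac{1}{6} = - \frac{49499}{6}$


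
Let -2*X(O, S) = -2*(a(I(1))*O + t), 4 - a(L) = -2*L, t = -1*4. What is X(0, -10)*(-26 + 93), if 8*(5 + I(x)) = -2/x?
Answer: -268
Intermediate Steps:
t = -4
I(x) = -5 - 1/(4*x) (I(x) = -5 + (-2/x)/8 = -5 - 1/(4*x))
a(L) = 4 + 2*L (a(L) = 4 - (-2)*L = 4 + 2*L)
X(O, S) = -4 - 13*O/2 (X(O, S) = -(-1)*((4 + 2*(-5 - 1/4/1))*O - 4) = -(-1)*((4 + 2*(-5 - 1/4*1))*O - 4) = -(-1)*((4 + 2*(-5 - 1/4))*O - 4) = -(-1)*((4 + 2*(-21/4))*O - 4) = -(-1)*((4 - 21/2)*O - 4) = -(-1)*(-13*O/2 - 4) = -(-1)*(-4 - 13*O/2) = -(8 + 13*O)/2 = -4 - 13*O/2)
X(0, -10)*(-26 + 93) = (-4 - 13/2*0)*(-26 + 93) = (-4 + 0)*67 = -4*67 = -268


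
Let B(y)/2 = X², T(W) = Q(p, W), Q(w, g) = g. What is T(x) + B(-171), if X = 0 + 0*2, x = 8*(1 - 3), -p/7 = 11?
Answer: -16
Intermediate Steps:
p = -77 (p = -7*11 = -77)
x = -16 (x = 8*(-2) = -16)
X = 0 (X = 0 + 0 = 0)
T(W) = W
B(y) = 0 (B(y) = 2*0² = 2*0 = 0)
T(x) + B(-171) = -16 + 0 = -16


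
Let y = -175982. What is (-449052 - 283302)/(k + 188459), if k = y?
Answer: -244118/4159 ≈ -58.696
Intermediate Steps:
k = -175982
(-449052 - 283302)/(k + 188459) = (-449052 - 283302)/(-175982 + 188459) = -732354/12477 = -732354*1/12477 = -244118/4159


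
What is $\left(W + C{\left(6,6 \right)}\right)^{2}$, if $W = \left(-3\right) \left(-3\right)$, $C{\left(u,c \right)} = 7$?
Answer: $256$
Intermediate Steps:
$W = 9$
$\left(W + C{\left(6,6 \right)}\right)^{2} = \left(9 + 7\right)^{2} = 16^{2} = 256$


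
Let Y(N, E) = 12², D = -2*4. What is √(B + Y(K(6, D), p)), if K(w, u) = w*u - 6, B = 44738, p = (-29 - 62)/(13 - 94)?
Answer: √44882 ≈ 211.85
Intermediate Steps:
p = 91/81 (p = -91/(-81) = -91*(-1/81) = 91/81 ≈ 1.1235)
D = -8
K(w, u) = -6 + u*w (K(w, u) = u*w - 6 = -6 + u*w)
Y(N, E) = 144
√(B + Y(K(6, D), p)) = √(44738 + 144) = √44882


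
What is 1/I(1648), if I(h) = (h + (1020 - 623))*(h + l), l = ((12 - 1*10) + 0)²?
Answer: 1/3378340 ≈ 2.9600e-7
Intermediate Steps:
l = 4 (l = ((12 - 10) + 0)² = (2 + 0)² = 2² = 4)
I(h) = (4 + h)*(397 + h) (I(h) = (h + (1020 - 623))*(h + 4) = (h + 397)*(4 + h) = (397 + h)*(4 + h) = (4 + h)*(397 + h))
1/I(1648) = 1/(1588 + 1648² + 401*1648) = 1/(1588 + 2715904 + 660848) = 1/3378340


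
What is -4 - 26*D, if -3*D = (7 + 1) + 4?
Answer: 100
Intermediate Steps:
D = -4 (D = -((7 + 1) + 4)/3 = -(8 + 4)/3 = -⅓*12 = -4)
-4 - 26*D = -4 - 26*(-4) = -4 + 104 = 100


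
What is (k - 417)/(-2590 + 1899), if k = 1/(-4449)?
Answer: 1855234/3074259 ≈ 0.60347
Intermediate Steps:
k = -1/4449 ≈ -0.00022477
(k - 417)/(-2590 + 1899) = (-1/4449 - 417)/(-2590 + 1899) = -1855234/4449/(-691) = -1855234/4449*(-1/691) = 1855234/3074259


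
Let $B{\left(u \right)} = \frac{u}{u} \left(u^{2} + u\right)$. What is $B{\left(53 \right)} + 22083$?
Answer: $24945$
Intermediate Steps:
$B{\left(u \right)} = u + u^{2}$ ($B{\left(u \right)} = 1 \left(u + u^{2}\right) = u + u^{2}$)
$B{\left(53 \right)} + 22083 = 53 \left(1 + 53\right) + 22083 = 53 \cdot 54 + 22083 = 2862 + 22083 = 24945$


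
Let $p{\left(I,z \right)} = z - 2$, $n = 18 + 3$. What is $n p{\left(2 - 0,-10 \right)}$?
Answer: $-252$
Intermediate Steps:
$n = 21$
$p{\left(I,z \right)} = -2 + z$
$n p{\left(2 - 0,-10 \right)} = 21 \left(-2 - 10\right) = 21 \left(-12\right) = -252$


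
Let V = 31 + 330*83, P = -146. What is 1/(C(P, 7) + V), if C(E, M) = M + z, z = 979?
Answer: 1/28407 ≈ 3.5203e-5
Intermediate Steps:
C(E, M) = 979 + M (C(E, M) = M + 979 = 979 + M)
V = 27421 (V = 31 + 27390 = 27421)
1/(C(P, 7) + V) = 1/((979 + 7) + 27421) = 1/(986 + 27421) = 1/28407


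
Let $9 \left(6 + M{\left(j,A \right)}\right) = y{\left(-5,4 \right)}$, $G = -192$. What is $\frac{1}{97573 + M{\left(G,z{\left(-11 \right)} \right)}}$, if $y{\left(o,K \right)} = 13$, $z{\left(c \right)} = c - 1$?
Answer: $\frac{9}{878116} \approx 1.0249 \cdot 10^{-5}$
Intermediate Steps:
$z{\left(c \right)} = -1 + c$
$M{\left(j,A \right)} = - \frac{41}{9}$ ($M{\left(j,A \right)} = -6 + \frac{1}{9} \cdot 13 = -6 + \frac{13}{9} = - \frac{41}{9}$)
$\frac{1}{97573 + M{\left(G,z{\left(-11 \right)} \right)}} = \frac{1}{97573 - \frac{41}{9}} = \frac{1}{\frac{878116}{9}} = \frac{9}{878116}$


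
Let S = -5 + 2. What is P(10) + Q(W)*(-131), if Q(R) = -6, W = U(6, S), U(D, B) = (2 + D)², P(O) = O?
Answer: 796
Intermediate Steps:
S = -3
W = 64 (W = (2 + 6)² = 8² = 64)
P(10) + Q(W)*(-131) = 10 - 6*(-131) = 10 + 786 = 796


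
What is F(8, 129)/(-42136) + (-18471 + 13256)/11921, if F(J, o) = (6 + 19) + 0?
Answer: -31433895/71757608 ≈ -0.43806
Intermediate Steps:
F(J, o) = 25 (F(J, o) = 25 + 0 = 25)
F(8, 129)/(-42136) + (-18471 + 13256)/11921 = 25/(-42136) + (-18471 + 13256)/11921 = 25*(-1/42136) - 5215*1/11921 = -25/42136 - 745/1703 = -31433895/71757608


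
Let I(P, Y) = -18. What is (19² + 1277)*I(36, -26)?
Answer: -29484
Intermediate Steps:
(19² + 1277)*I(36, -26) = (19² + 1277)*(-18) = (361 + 1277)*(-18) = 1638*(-18) = -29484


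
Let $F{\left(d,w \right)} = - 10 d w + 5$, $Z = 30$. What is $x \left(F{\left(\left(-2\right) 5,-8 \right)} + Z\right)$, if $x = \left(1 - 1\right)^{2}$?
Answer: $0$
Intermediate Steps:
$x = 0$ ($x = 0^{2} = 0$)
$F{\left(d,w \right)} = 5 - 10 d w$ ($F{\left(d,w \right)} = - 10 d w + 5 = 5 - 10 d w$)
$x \left(F{\left(\left(-2\right) 5,-8 \right)} + Z\right) = 0 \left(\left(5 - 10 \left(\left(-2\right) 5\right) \left(-8\right)\right) + 30\right) = 0 \left(\left(5 - \left(-100\right) \left(-8\right)\right) + 30\right) = 0 \left(\left(5 - 800\right) + 30\right) = 0 \left(-795 + 30\right) = 0 \left(-765\right) = 0$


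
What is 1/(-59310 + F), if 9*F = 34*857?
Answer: -9/504652 ≈ -1.7834e-5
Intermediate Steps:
F = 29138/9 (F = (34*857)/9 = (⅑)*29138 = 29138/9 ≈ 3237.6)
1/(-59310 + F) = 1/(-59310 + 29138/9) = 1/(-504652/9) = -9/504652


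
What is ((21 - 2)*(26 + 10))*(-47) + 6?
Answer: -32142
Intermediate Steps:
((21 - 2)*(26 + 10))*(-47) + 6 = (19*36)*(-47) + 6 = 684*(-47) + 6 = -32148 + 6 = -32142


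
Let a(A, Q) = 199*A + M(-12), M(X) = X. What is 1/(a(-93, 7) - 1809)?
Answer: -1/20328 ≈ -4.9193e-5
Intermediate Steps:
a(A, Q) = -12 + 199*A (a(A, Q) = 199*A - 12 = -12 + 199*A)
1/(a(-93, 7) - 1809) = 1/((-12 + 199*(-93)) - 1809) = 1/((-12 - 18507) - 1809) = 1/(-18519 - 1809) = 1/(-20328) = -1/20328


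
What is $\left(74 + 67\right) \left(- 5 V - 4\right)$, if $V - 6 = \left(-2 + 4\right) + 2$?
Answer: $-7614$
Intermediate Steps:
$V = 10$ ($V = 6 + \left(\left(-2 + 4\right) + 2\right) = 6 + \left(2 + 2\right) = 6 + 4 = 10$)
$\left(74 + 67\right) \left(- 5 V - 4\right) = \left(74 + 67\right) \left(\left(-5\right) 10 - 4\right) = 141 \left(-50 - 4\right) = 141 \left(-54\right) = -7614$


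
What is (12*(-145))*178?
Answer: -309720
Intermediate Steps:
(12*(-145))*178 = -1740*178 = -309720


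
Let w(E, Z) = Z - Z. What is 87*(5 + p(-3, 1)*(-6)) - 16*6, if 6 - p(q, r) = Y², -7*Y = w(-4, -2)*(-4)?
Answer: -2793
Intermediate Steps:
w(E, Z) = 0
Y = 0 (Y = -0*(-4) = -⅐*0 = 0)
p(q, r) = 6 (p(q, r) = 6 - 1*0² = 6 - 1*0 = 6 + 0 = 6)
87*(5 + p(-3, 1)*(-6)) - 16*6 = 87*(5 + 6*(-6)) - 16*6 = 87*(5 - 36) - 96 = 87*(-31) - 96 = -2697 - 96 = -2793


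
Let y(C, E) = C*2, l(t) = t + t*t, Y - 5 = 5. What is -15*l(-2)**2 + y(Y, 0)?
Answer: -40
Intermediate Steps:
Y = 10 (Y = 5 + 5 = 10)
l(t) = t + t**2
y(C, E) = 2*C
-15*l(-2)**2 + y(Y, 0) = -15*4*(1 - 2)**2 + 2*10 = -15*(-2*(-1))**2 + 20 = -15*2**2 + 20 = -15*4 + 20 = -60 + 20 = -40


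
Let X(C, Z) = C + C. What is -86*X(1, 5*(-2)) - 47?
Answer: -219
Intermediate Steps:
X(C, Z) = 2*C
-86*X(1, 5*(-2)) - 47 = -172 - 47 = -219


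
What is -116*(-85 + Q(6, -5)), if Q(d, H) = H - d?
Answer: 11136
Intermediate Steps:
-116*(-85 + Q(6, -5)) = -116*(-85 + (-5 - 1*6)) = -116*(-85 + (-5 - 6)) = -116*(-85 - 11) = -116*(-96) = 11136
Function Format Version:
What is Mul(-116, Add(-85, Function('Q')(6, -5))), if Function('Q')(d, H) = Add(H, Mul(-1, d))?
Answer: 11136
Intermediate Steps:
Mul(-116, Add(-85, Function('Q')(6, -5))) = Mul(-116, Add(-85, Add(-5, Mul(-1, 6)))) = Mul(-116, Add(-85, Add(-5, -6))) = Mul(-116, Add(-85, -11)) = Mul(-116, -96) = 11136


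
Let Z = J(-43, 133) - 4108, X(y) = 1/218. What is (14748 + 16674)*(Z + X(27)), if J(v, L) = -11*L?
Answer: -19080648147/109 ≈ -1.7505e+8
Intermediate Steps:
X(y) = 1/218
Z = -5571 (Z = -11*133 - 4108 = -1463 - 4108 = -5571)
(14748 + 16674)*(Z + X(27)) = (14748 + 16674)*(-5571 + 1/218) = 31422*(-1214477/218) = -19080648147/109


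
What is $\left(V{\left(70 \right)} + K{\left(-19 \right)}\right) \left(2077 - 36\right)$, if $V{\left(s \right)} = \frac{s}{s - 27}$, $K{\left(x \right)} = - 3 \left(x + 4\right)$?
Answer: $\frac{4092205}{43} \approx 95168.0$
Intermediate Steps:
$K{\left(x \right)} = -12 - 3 x$ ($K{\left(x \right)} = - 3 \left(4 + x\right) = -12 - 3 x$)
$V{\left(s \right)} = \frac{s}{-27 + s}$
$\left(V{\left(70 \right)} + K{\left(-19 \right)}\right) \left(2077 - 36\right) = \left(\frac{70}{-27 + 70} - -45\right) \left(2077 - 36\right) = \left(\frac{70}{43} + \left(-12 + 57\right)\right) 2041 = \left(70 \cdot \frac{1}{43} + 45\right) 2041 = \left(\frac{70}{43} + 45\right) 2041 = \frac{2005}{43} \cdot 2041 = \frac{4092205}{43}$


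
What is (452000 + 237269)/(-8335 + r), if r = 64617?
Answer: 689269/56282 ≈ 12.247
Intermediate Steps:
(452000 + 237269)/(-8335 + r) = (452000 + 237269)/(-8335 + 64617) = 689269/56282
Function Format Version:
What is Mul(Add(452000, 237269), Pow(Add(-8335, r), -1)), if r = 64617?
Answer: Rational(689269, 56282) ≈ 12.247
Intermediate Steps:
Mul(Add(452000, 237269), Pow(Add(-8335, r), -1)) = Mul(Add(452000, 237269), Pow(Add(-8335, 64617), -1)) = Mul(689269, Pow(56282, -1)) = Mul(689269, Rational(1, 56282)) = Rational(689269, 56282)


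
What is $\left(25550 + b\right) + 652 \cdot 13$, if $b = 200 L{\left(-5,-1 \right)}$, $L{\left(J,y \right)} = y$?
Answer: $33826$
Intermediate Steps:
$b = -200$ ($b = 200 \left(-1\right) = -200$)
$\left(25550 + b\right) + 652 \cdot 13 = \left(25550 - 200\right) + 652 \cdot 13 = 25350 + 8476 = 33826$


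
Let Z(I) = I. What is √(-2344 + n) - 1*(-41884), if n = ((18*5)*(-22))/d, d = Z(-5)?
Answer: 41884 + 2*I*√487 ≈ 41884.0 + 44.136*I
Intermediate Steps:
d = -5
n = 396 (n = ((18*5)*(-22))/(-5) = (90*(-22))*(-⅕) = -1980*(-⅕) = 396)
√(-2344 + n) - 1*(-41884) = √(-2344 + 396) - 1*(-41884) = √(-1948) + 41884 = 2*I*√487 + 41884 = 41884 + 2*I*√487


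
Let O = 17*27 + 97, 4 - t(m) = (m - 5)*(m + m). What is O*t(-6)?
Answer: -71168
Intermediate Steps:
t(m) = 4 - 2*m*(-5 + m) (t(m) = 4 - (m - 5)*(m + m) = 4 - (-5 + m)*2*m = 4 - 2*m*(-5 + m))
O = 556 (O = 459 + 97 = 556)
O*t(-6) = 556*(4 - 2*(-6)² + 10*(-6)) = 556*(4 - 2*36 - 60) = 556*(4 - 72 - 60) = 556*(-128) = -71168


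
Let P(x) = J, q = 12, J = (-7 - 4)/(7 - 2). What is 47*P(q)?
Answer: -517/5 ≈ -103.40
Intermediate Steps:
J = -11/5 ≈ -2.2000
P(x) = -11/5
47*P(q) = 47*(-11/5) = -517/5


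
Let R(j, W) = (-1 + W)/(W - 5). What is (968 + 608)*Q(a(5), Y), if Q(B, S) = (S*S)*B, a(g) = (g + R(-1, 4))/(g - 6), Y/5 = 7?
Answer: -3861200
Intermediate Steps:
R(j, W) = (-1 + W)/(-5 + W)
Y = 35 (Y = 5*7 = 35)
a(g) = (-3 + g)/(-6 + g) (a(g) = (g + (-1 + 4)/(-5 + 4))/(g - 6) = (g + 3/(-1))/(-6 + g) = (g - 1*3)/(-6 + g) = (g - 3)/(-6 + g) = (-3 + g)/(-6 + g))
Q(B, S) = B*S² (Q(B, S) = S²*B = B*S²)
(968 + 608)*Q(a(5), Y) = (968 + 608)*(((-3 + 5)/(-6 + 5))*35²) = 1576*((2/(-1))*1225) = 1576*(-1*2*1225) = 1576*(-2*1225) = 1576*(-2450) = -3861200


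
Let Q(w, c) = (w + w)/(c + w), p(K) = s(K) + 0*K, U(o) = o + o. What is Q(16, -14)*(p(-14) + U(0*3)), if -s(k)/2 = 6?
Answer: -192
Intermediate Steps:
s(k) = -12 (s(k) = -2*6 = -12)
U(o) = 2*o
p(K) = -12 (p(K) = -12 + 0*K = -12 + 0 = -12)
Q(w, c) = 2*w/(c + w) (Q(w, c) = (2*w)/(c + w) = 2*w/(c + w))
Q(16, -14)*(p(-14) + U(0*3)) = (2*16/(-14 + 16))*(-12 + 2*(0*3)) = (2*16/2)*(-12 + 2*0) = (2*16*(½))*(-12 + 0) = 16*(-12) = -192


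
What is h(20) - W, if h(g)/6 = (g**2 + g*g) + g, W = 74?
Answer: 4846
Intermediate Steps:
h(g) = 6*g + 12*g**2 (h(g) = 6*((g**2 + g*g) + g) = 6*((g**2 + g**2) + g) = 6*(2*g**2 + g) = 6*(g + 2*g**2) = 6*g + 12*g**2)
h(20) - W = 6*20*(1 + 2*20) - 1*74 = 6*20*(1 + 40) - 74 = 6*20*41 - 74 = 4920 - 74 = 4846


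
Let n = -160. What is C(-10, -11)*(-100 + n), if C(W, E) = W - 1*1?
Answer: 2860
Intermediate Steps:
C(W, E) = -1 + W (C(W, E) = W - 1 = -1 + W)
C(-10, -11)*(-100 + n) = (-1 - 10)*(-100 - 160) = -11*(-260) = 2860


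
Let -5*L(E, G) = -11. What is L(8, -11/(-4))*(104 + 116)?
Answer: 484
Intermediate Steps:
L(E, G) = 11/5 (L(E, G) = -1/5*(-11) = 11/5)
L(8, -11/(-4))*(104 + 116) = 11*(104 + 116)/5 = (11/5)*220 = 484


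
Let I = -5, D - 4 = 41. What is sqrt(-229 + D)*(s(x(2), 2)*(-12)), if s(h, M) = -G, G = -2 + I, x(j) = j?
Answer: -168*I*sqrt(46) ≈ -1139.4*I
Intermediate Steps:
D = 45 (D = 4 + 41 = 45)
G = -7 (G = -2 - 5 = -7)
s(h, M) = 7 (s(h, M) = -1*(-7) = 7)
sqrt(-229 + D)*(s(x(2), 2)*(-12)) = sqrt(-229 + 45)*(7*(-12)) = sqrt(-184)*(-84) = (2*I*sqrt(46))*(-84) = -168*I*sqrt(46)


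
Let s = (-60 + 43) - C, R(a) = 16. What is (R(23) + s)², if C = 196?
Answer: 38809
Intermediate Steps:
s = -213 (s = (-60 + 43) - 1*196 = -17 - 196 = -213)
(R(23) + s)² = (16 - 213)² = (-197)² = 38809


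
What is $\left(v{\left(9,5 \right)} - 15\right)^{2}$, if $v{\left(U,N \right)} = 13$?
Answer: $4$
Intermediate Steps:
$\left(v{\left(9,5 \right)} - 15\right)^{2} = \left(13 - 15\right)^{2} = \left(-2\right)^{2} = 4$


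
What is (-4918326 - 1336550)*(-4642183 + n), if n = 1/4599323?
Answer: 133547225996904318608/4599323 ≈ 2.9036e+13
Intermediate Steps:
n = 1/4599323 ≈ 2.1742e-7
(-4918326 - 1336550)*(-4642183 + n) = (-4918326 - 1336550)*(-4642183 + 1/4599323) = -6254876*(-21350899042108/4599323) = 133547225996904318608/4599323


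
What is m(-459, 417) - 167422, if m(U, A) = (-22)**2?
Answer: -166938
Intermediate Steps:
m(U, A) = 484
m(-459, 417) - 167422 = 484 - 167422 = -166938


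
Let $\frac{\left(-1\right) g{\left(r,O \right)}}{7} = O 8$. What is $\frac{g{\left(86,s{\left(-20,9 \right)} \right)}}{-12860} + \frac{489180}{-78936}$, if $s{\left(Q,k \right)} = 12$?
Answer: $- \frac{129954371}{21148270} \approx -6.1449$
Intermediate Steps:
$g{\left(r,O \right)} = - 56 O$ ($g{\left(r,O \right)} = - 7 O 8 = - 7 \cdot 8 O = - 56 O$)
$\frac{g{\left(86,s{\left(-20,9 \right)} \right)}}{-12860} + \frac{489180}{-78936} = \frac{\left(-56\right) 12}{-12860} + \frac{489180}{-78936} = \left(-672\right) \left(- \frac{1}{12860}\right) + 489180 \left(- \frac{1}{78936}\right) = \frac{168}{3215} - \frac{40765}{6578} = - \frac{129954371}{21148270}$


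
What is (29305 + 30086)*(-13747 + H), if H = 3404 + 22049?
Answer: 695231046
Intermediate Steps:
H = 25453
(29305 + 30086)*(-13747 + H) = (29305 + 30086)*(-13747 + 25453) = 59391*11706 = 695231046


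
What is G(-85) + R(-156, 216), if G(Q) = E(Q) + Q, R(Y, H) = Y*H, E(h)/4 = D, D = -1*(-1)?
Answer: -33777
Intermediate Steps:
D = 1
E(h) = 4 (E(h) = 4*1 = 4)
R(Y, H) = H*Y
G(Q) = 4 + Q
G(-85) + R(-156, 216) = (4 - 85) + 216*(-156) = -81 - 33696 = -33777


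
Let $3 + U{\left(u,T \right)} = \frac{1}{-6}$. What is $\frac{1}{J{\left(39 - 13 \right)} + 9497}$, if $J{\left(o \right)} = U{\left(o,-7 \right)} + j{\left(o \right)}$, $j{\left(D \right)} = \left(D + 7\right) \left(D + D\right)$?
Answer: $\frac{6}{67259} \approx 8.9207 \cdot 10^{-5}$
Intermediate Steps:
$U{\left(u,T \right)} = - \frac{19}{6}$ ($U{\left(u,T \right)} = -3 + \frac{1}{-6} = -3 - \frac{1}{6} = - \frac{19}{6}$)
$j{\left(D \right)} = 2 D \left(7 + D\right)$ ($j{\left(D \right)} = \left(7 + D\right) 2 D = 2 D \left(7 + D\right)$)
$J{\left(o \right)} = - \frac{19}{6} + 2 o \left(7 + o\right)$
$\frac{1}{J{\left(39 - 13 \right)} + 9497} = \frac{1}{\left(- \frac{19}{6} + 2 \left(39 - 13\right) \left(7 + \left(39 - 13\right)\right)\right) + 9497} = \frac{1}{\left(- \frac{19}{6} + 2 \cdot 26 \left(7 + 26\right)\right) + 9497} = \frac{1}{\left(- \frac{19}{6} + 2 \cdot 26 \cdot 33\right) + 9497} = \frac{1}{\left(- \frac{19}{6} + 1716\right) + 9497} = \frac{1}{\frac{10277}{6} + 9497} = \frac{1}{\frac{67259}{6}} = \frac{6}{67259}$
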